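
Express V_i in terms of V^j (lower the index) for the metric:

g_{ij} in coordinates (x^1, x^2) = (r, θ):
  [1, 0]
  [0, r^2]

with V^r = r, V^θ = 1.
V_i = g_{ij} V^j:
V_r = (1)(r) + (0)(1) = r
V_θ = (0)(r) + (r^2)(1) = r^2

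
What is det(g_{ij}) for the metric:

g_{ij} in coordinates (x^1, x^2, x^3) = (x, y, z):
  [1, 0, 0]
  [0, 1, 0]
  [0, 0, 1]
Diagonal metric: det(g) = g_{11}·g_{22}·g_{33}
= (1)·(1)·(1)
det(g) = 1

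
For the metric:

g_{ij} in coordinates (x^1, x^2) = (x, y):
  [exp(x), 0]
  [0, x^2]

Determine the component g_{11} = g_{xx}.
With x^1 = x, x^2 = y, g_{11} = g_{xx} is the row-1, column-1 entry of the matrix.
g_{11} = exp(x)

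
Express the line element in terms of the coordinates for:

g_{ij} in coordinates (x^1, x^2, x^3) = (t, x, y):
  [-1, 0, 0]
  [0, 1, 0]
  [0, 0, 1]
ds^2 = g_{ij} dx^i dx^j; only the non-zero components contribute.
ds^2 = -dt^2 + dx^2 + dy^2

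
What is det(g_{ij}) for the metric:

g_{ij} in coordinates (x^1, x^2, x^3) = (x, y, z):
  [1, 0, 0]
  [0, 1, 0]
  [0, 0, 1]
Diagonal metric: det(g) = g_{11}·g_{22}·g_{33}
= (1)·(1)·(1)
det(g) = 1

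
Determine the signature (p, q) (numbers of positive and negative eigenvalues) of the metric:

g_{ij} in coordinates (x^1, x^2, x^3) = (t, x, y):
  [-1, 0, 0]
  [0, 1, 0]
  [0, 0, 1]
The metric is diagonal, so its eigenvalues are the diagonal entries: -1, 1, 1 (at a generic point, where coordinate-dependent entries are positive).
2 positive, 1 negative.
(2, 1) - Lorentzian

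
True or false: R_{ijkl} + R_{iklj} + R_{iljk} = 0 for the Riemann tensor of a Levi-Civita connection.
This is the first (algebraic) Bianchi identity.
True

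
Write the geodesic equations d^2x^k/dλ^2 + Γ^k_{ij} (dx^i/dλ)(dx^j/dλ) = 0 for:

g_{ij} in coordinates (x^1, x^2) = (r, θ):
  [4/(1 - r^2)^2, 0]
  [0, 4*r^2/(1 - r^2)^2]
Geodesic equation: d^2x^k/dλ^2 + Γ^k_{ij} (dx^i/dλ)(dx^j/dλ) = 0.
Non-zero Christoffel symbols:
Γ^r_{r r} = 2*r/(1 - r^2)
Γ^r_{θ θ} = (r^3 + r)/(r^2 - 1)
Γ^θ_{r θ} = (-r^2 - 1)/(r^3 - r)
Substituting (the symmetric pair Γ^k_{ij}, Γ^k_{ji} combines into a factor 2):
d^2r/dλ^2 + (2*r/(1 - r^2)) (dr/dλ)^2 + ((r^3 + r)/(r^2 - 1)) (dθ/dλ)^2 = 0
d^2θ/dλ^2 + ((-2*r^2 - 2)/(r^3 - r)) (dr/dλ)(dθ/dλ) = 0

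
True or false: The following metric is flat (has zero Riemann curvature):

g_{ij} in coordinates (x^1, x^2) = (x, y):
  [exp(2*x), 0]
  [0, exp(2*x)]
Non-zero Christoffel symbols:
Γ^x_{x x} = 1
Γ^x_{y y} = -1
Γ^y_{x y} = 1
Ricci tensor: R_{xx} = 0, R_{xy} = 0, R_{yy} = 0
All R_{ij} vanish; in 2 dimensions the Riemann tensor is fully determined by the Ricci tensor, so R^i_{jkl} = 0: the metric is flat (curvilinear coordinates on flat space).
True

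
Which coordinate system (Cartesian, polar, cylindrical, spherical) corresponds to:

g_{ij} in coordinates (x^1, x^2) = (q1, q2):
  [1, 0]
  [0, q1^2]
The line element ds^2 = dq1^2 + q1^2 dq2^2 is dr^2 + r^2 dθ^2 with q1 = r, q2 = θ.
polar coordinates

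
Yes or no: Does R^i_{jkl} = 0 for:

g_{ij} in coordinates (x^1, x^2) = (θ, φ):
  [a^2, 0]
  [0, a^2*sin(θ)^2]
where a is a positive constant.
Non-zero Christoffel symbols:
Γ^θ_{φ φ} = -sin(2*θ)/2
Γ^φ_{θ φ} = 1/tan(θ)
Ricci tensor: R_{θθ} = 1, R_{θφ} = 0, R_{φφ} = sin(θ)^2
The Ricci tensor is non-zero, so the Riemann tensor is non-zero: not flat.
No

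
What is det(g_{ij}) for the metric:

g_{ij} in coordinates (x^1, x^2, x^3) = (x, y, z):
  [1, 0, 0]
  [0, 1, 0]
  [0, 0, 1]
Diagonal metric: det(g) = g_{11}·g_{22}·g_{33}
= (1)·(1)·(1)
det(g) = 1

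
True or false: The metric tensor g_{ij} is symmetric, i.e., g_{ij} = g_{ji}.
By definition the metric is a symmetric bilinear form, g_{ij} = g_{ji}.
True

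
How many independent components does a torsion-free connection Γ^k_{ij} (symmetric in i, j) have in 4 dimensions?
Γ^k_{ij} has n choices for the upper index and n(n+1)/2 independent symmetric lower index pairs.
Total = 4 × 4×5/2 = 4 × 10 = 40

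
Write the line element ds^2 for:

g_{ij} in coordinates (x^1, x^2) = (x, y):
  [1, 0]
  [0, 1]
ds^2 = g_{ij} dx^i dx^j; only the non-zero components contribute.
ds^2 = dx^2 + dy^2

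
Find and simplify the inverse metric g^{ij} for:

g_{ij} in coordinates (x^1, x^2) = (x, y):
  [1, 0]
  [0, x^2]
The metric is diagonal, so g^{ij} is diagonal with entries 1/g_{ii}: diag(1, 1/(x^2)).
g^{ij}:
  [1, 0]
  [0, 1/x^2]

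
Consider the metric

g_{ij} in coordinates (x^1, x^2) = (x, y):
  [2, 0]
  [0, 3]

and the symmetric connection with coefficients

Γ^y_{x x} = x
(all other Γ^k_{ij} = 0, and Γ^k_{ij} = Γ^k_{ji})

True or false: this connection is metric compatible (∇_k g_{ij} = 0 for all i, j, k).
Using ∇_k g_{ij} = ∂_k g_{ij} - Γ^m_{ki} g_{mj} - Γ^m_{kj} g_{im}:
∇_x g_{xy} = (0) - (3*x) - (0) = -3*x ≠ 0
So the connection is not metric compatible (it is not the Levi-Civita connection).
False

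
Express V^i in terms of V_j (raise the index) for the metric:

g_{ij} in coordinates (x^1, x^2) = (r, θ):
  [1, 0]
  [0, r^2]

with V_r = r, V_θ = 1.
Inverse metric (diagonal): g^{rr} = 1, g^{θθ} = 1/r^2
V^i = g^{ij} V_j:
V^r = (1)(r) + (0)(1) = r
V^θ = (0)(r) + (1/r^2)(1) = 1/r^2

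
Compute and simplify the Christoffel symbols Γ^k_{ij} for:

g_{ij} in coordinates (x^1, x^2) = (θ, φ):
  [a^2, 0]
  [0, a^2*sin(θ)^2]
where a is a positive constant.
Using Γ^k_{ij} = (1/2) g^{km} (∂_i g_{mj} + ∂_j g_{mi} - ∂_m g_{ij}); the metric is diagonal, so only the m = k term contributes.
Non-zero symbols (using the symmetry Γ^k_{ij} = Γ^k_{ji}):
Γ^θ_{φ φ} = (1/2) g^{θθ} (∂_φ g_{θφ} + ∂_φ g_{θφ} - ∂_θ g_{φφ}) = (1/2)(1/a^2)((0) + (0) - (a^2*sin(2*θ))) = -sin(2*θ)/2
Γ^φ_{θ φ} = (1/2) g^{φφ} (∂_θ g_{φφ} + ∂_φ g_{φθ} - ∂_φ g_{θφ}) = (1/2)(1/(a^2*sin(θ)^2))((a^2*sin(2*θ)) + (0) - (0)) = 1/tan(θ)
All other Christoffel symbols are zero.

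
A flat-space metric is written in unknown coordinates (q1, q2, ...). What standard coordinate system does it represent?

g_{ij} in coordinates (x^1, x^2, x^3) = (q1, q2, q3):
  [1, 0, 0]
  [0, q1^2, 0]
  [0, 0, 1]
The line element ds^2 = dq1^2 + q1^2 dq2^2 + dq3^2 is dr^2 + r^2 dθ^2 + dz^2 with q1 = r, q2 = θ, q3 = z.
cylindrical coordinates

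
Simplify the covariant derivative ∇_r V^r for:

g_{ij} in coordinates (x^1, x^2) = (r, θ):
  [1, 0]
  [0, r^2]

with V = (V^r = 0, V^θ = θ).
Non-zero Christoffel symbols:
Γ^r_{θ θ} = -r
Γ^θ_{r θ} = 1/r
∇_r V^r = ∂_r V^r + Γ^r_{r j} V^j
  = (0) + (0)(0) + (0)(θ)
  = 0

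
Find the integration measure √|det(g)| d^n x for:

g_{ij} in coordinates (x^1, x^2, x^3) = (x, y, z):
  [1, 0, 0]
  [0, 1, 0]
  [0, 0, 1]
det(g) = 1
√|det(g)| = 1
Volume element: dV = 1 dx dy dz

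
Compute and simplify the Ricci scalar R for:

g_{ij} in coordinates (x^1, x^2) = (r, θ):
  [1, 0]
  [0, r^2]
Non-zero Christoffel symbols (Γ^k_{ij} = Γ^k_{ji}):
Γ^r_{θ θ} = -r
Γ^θ_{r θ} = 1/r
Ricci tensor (R_{ij} = R^k_{ikj}): R_{rr} = 0, R_{rθ} = 0, R_{θθ} = 0
Inverse metric: g^{rr} = 1, g^{θθ} = 1/r^2
R = g^{ij} R_{ij} = (1)(0) + (1/r^2)(0) = 0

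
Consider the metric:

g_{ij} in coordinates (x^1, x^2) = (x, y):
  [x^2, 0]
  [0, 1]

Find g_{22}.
With x^1 = x, x^2 = y, g_{22} = g_{yy} is the row-2, column-2 entry of the matrix.
g_{22} = 1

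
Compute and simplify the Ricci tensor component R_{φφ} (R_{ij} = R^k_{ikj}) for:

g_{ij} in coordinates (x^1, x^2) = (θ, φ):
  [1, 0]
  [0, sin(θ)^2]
Non-zero Christoffel symbols (Γ^k_{ij} = Γ^k_{ji}):
Γ^θ_{φ φ} = -sin(2*θ)/2
Γ^φ_{θ φ} = 1/tan(θ)
R^θ_{φ θ φ} = ∂_θ Γ^θ_{φ φ} - ∂_φ Γ^θ_{φ θ} + Γ^θ_{θ m} Γ^m_{φ φ} - Γ^θ_{φ m} Γ^m_{φ θ}
  = (-cos(2*θ)) - (0) + (0) - (-cos(θ)^2) = sin(θ)^2
R^φ_{φ φ φ} = 0 (a repeated index in an antisymmetric pair)
R_{φφ} = R^θ_{φ θ φ} + R^φ_{φ φ φ} = (sin(θ)^2) + (0) = sin(θ)^2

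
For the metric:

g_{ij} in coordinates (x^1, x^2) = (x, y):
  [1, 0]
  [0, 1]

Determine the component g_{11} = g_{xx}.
With x^1 = x, x^2 = y, g_{11} = g_{xx} is the row-1, column-1 entry of the matrix.
g_{11} = 1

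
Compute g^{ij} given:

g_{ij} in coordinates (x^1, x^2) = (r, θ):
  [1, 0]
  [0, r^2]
The metric is diagonal, so g^{ij} is diagonal with entries 1/g_{ii}: diag(1, 1/(r^2)).
g^{ij}:
  [1, 0]
  [0, 1/r^2]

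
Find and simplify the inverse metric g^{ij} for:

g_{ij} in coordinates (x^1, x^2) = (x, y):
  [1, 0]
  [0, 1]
The metric is diagonal, so g^{ij} is diagonal with entries 1/g_{ii}: diag(1, 1).
g^{ij}:
  [1, 0]
  [0, 1]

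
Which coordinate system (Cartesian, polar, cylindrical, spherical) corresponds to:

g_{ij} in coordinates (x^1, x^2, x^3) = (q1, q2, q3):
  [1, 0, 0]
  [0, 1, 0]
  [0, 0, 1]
All components are constant and the metric is the identity, i.e. orthonormal rectilinear coordinates.
Cartesian (3D) coordinates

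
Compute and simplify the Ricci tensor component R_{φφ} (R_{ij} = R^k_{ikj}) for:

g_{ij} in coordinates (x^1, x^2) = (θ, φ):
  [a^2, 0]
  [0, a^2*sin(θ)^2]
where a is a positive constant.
Non-zero Christoffel symbols (Γ^k_{ij} = Γ^k_{ji}):
Γ^θ_{φ φ} = -sin(2*θ)/2
Γ^φ_{θ φ} = 1/tan(θ)
R^θ_{φ θ φ} = ∂_θ Γ^θ_{φ φ} - ∂_φ Γ^θ_{φ θ} + Γ^θ_{θ m} Γ^m_{φ φ} - Γ^θ_{φ m} Γ^m_{φ θ}
  = (-cos(2*θ)) - (0) + (0) - (-cos(θ)^2) = sin(θ)^2
R^φ_{φ φ φ} = 0 (a repeated index in an antisymmetric pair)
R_{φφ} = R^θ_{φ θ φ} + R^φ_{φ φ φ} = (sin(θ)^2) + (0) = sin(θ)^2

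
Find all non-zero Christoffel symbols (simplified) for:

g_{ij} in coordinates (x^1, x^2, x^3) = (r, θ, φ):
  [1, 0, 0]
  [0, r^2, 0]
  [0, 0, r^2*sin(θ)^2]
Using Γ^k_{ij} = (1/2) g^{km} (∂_i g_{mj} + ∂_j g_{mi} - ∂_m g_{ij}); the metric is diagonal, so only the m = k term contributes.
Non-zero symbols (using the symmetry Γ^k_{ij} = Γ^k_{ji}):
Γ^r_{θ θ} = (1/2) g^{rr} (∂_θ g_{rθ} + ∂_θ g_{rθ} - ∂_r g_{θθ}) = (1/2)(1)((0) + (0) - (2*r)) = -r
Γ^r_{φ φ} = (1/2) g^{rr} (∂_φ g_{rφ} + ∂_φ g_{rφ} - ∂_r g_{φφ}) = (1/2)(1)((0) + (0) - (2*r*sin(θ)^2)) = -r*sin(θ)^2
Γ^θ_{r θ} = (1/2) g^{θθ} (∂_r g_{θθ} + ∂_θ g_{θr} - ∂_θ g_{rθ}) = (1/2)(1/r^2)((2*r) + (0) - (0)) = 1/r
Γ^θ_{φ φ} = (1/2) g^{θθ} (∂_φ g_{θφ} + ∂_φ g_{θφ} - ∂_θ g_{φφ}) = (1/2)(1/r^2)((0) + (0) - (r^2*sin(2*θ))) = -sin(2*θ)/2
Γ^φ_{r φ} = (1/2) g^{φφ} (∂_r g_{φφ} + ∂_φ g_{φr} - ∂_φ g_{rφ}) = (1/2)(1/(r^2*sin(θ)^2))((2*r*sin(θ)^2) + (0) - (0)) = 1/r
Γ^φ_{θ φ} = (1/2) g^{φφ} (∂_θ g_{φφ} + ∂_φ g_{φθ} - ∂_φ g_{θφ}) = (1/2)(1/(r^2*sin(θ)^2))((r^2*sin(2*θ)) + (0) - (0)) = 1/tan(θ)
All other Christoffel symbols are zero.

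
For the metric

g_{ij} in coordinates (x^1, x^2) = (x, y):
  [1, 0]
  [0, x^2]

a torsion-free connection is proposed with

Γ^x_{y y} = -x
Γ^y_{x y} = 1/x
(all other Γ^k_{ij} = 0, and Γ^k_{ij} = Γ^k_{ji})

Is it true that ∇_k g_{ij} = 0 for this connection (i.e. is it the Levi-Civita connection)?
Using ∇_k g_{ij} = ∂_k g_{ij} - Γ^m_{ki} g_{mj} - Γ^m_{kj} g_{im}:
e.g. ∇_x g_{yy} = (2*x) - (x) - (x) = 0
Every component ∇_k g_{ij} vanishes: the connection is metric compatible.
Yes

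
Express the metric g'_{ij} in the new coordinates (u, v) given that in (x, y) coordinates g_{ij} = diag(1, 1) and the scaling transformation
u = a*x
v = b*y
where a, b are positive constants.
Invert the transformation: x = u/a, y = v/b
g'_{ij} = (∂x^k/∂x'^i)(∂x^l/∂x'^j) g_{kl}; with g_{kl} = δ_{kl} this is Σ_k (∂x^k/∂x'^i)(∂x^k/∂x'^j).
Jacobian: ∂x/∂u = 1/a, ∂x/∂v = 0, ∂y/∂u = 0, ∂y/∂v = 1/b
g'_{uu} = (1/a)(1/a) + (0)(0) = 1/a^2
g'_{uv} = (1/a)(0) + (0)(1/b) = 0
g'_{vv} = (0)(0) + (1/b)(1/b) = 1/b^2
g'_{ij} = diag(1/a^2, 1/b^2)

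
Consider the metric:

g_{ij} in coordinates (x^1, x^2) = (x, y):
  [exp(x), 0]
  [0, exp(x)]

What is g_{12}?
With x^1 = x, x^2 = y, g_{12} = g_{xy} is the row-1, column-2 entry of the matrix.
g_{12} = 0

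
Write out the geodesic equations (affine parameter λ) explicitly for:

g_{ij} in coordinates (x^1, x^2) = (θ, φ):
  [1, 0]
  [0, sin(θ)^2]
Geodesic equation: d^2x^k/dλ^2 + Γ^k_{ij} (dx^i/dλ)(dx^j/dλ) = 0.
Non-zero Christoffel symbols:
Γ^θ_{φ φ} = -sin(2*θ)/2
Γ^φ_{θ φ} = 1/tan(θ)
Substituting (the symmetric pair Γ^k_{ij}, Γ^k_{ji} combines into a factor 2):
d^2θ/dλ^2 - (sin(2*θ)/2) (dφ/dλ)^2 = 0
d^2φ/dλ^2 + (2/tan(θ)) (dθ/dλ)(dφ/dλ) = 0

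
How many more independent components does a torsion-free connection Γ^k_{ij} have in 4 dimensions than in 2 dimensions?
Independent components in n dimensions: n × n(n+1)/2 = n^2(n+1)/2.
4D: 4 × 10 = 40
2D: 2 × 3 = 6
Difference = 40 - 6 = 34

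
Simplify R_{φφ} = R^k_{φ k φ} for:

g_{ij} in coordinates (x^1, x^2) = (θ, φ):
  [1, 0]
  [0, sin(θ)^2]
Non-zero Christoffel symbols (Γ^k_{ij} = Γ^k_{ji}):
Γ^θ_{φ φ} = -sin(2*θ)/2
Γ^φ_{θ φ} = 1/tan(θ)
R^θ_{φ θ φ} = ∂_θ Γ^θ_{φ φ} - ∂_φ Γ^θ_{φ θ} + Γ^θ_{θ m} Γ^m_{φ φ} - Γ^θ_{φ m} Γ^m_{φ θ}
  = (-cos(2*θ)) - (0) + (0) - (-cos(θ)^2) = sin(θ)^2
R^φ_{φ φ φ} = 0 (a repeated index in an antisymmetric pair)
R_{φφ} = R^θ_{φ θ φ} + R^φ_{φ φ φ} = (sin(θ)^2) + (0) = sin(θ)^2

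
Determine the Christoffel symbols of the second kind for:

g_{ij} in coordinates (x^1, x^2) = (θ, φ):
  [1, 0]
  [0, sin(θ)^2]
Using Γ^k_{ij} = (1/2) g^{km} (∂_i g_{mj} + ∂_j g_{mi} - ∂_m g_{ij}); the metric is diagonal, so only the m = k term contributes.
Non-zero symbols (using the symmetry Γ^k_{ij} = Γ^k_{ji}):
Γ^θ_{φ φ} = (1/2) g^{θθ} (∂_φ g_{θφ} + ∂_φ g_{θφ} - ∂_θ g_{φφ}) = (1/2)(1)((0) + (0) - (sin(2*θ))) = -sin(2*θ)/2
Γ^φ_{θ φ} = (1/2) g^{φφ} (∂_θ g_{φφ} + ∂_φ g_{φθ} - ∂_φ g_{θφ}) = (1/2)(1/sin(θ)^2)((sin(2*θ)) + (0) - (0)) = 1/tan(θ)
All other Christoffel symbols are zero.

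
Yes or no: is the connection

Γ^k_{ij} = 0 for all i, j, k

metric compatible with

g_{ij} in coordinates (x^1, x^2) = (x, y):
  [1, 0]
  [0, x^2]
Using ∇_k g_{ij} = ∂_k g_{ij} - Γ^m_{ki} g_{mj} - Γ^m_{kj} g_{im}:
∇_x g_{yy} = (2*x) - (0) - (0) = 2*x ≠ 0
So the connection is not metric compatible (it is not the Levi-Civita connection).
No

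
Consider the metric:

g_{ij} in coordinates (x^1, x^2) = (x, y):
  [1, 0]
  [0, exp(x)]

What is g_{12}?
With x^1 = x, x^2 = y, g_{12} = g_{xy} is the row-1, column-2 entry of the matrix.
g_{12} = 0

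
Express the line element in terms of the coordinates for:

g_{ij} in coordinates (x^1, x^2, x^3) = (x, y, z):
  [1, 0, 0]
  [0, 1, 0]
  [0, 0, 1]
ds^2 = g_{ij} dx^i dx^j; only the non-zero components contribute.
ds^2 = dx^2 + dy^2 + dz^2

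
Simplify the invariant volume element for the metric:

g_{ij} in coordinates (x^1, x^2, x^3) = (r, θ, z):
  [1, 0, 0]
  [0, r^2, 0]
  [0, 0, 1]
det(g) = r^2
√|det(g)| = r
Volume element: dV = r dr dθ dz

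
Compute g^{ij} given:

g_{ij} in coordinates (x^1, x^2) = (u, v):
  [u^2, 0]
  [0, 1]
The metric is diagonal, so g^{ij} is diagonal with entries 1/g_{ii}: diag(1/(u^2), 1).
g^{ij}:
  [1/u^2, 0]
  [0, 1]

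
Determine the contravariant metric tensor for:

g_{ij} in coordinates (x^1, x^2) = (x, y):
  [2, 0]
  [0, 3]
The metric is diagonal, so g^{ij} is diagonal with entries 1/g_{ii}: diag(1/2, 1/3).
g^{ij}:
  [1/2, 0]
  [0, 1/3]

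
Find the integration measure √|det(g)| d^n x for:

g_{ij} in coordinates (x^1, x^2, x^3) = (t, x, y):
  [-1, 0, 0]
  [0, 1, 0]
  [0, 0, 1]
det(g) = -1
√|det(g)| = 1
Volume element: dV = 1 dt dx dy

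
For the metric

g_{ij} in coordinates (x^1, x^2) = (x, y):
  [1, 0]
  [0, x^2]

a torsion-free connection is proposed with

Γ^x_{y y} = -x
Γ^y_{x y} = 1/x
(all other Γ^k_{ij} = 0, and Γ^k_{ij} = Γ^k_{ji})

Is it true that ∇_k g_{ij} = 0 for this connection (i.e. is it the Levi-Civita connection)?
Using ∇_k g_{ij} = ∂_k g_{ij} - Γ^m_{ki} g_{mj} - Γ^m_{kj} g_{im}:
e.g. ∇_x g_{yy} = (2*x) - (x) - (x) = 0
Every component ∇_k g_{ij} vanishes: the connection is metric compatible.
Yes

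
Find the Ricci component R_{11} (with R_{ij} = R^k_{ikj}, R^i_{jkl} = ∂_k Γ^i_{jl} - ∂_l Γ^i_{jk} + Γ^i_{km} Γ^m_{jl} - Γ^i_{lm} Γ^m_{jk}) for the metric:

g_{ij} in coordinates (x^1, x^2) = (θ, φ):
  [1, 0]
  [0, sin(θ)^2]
Non-zero Christoffel symbols (Γ^k_{ij} = Γ^k_{ji}):
Γ^θ_{φ φ} = -sin(2*θ)/2
Γ^φ_{θ φ} = 1/tan(θ)
R^θ_{θ θ θ} = 0 (a repeated index in an antisymmetric pair)
R^φ_{θ φ θ} = ∂_φ Γ^φ_{θ θ} - ∂_θ Γ^φ_{θ φ} + Γ^φ_{φ m} Γ^m_{θ θ} - Γ^φ_{θ m} Γ^m_{θ φ}
  = (0) - (-1/sin(θ)^2) + (0) - (1/tan(θ)^2) = 1
R_{θθ} = R^θ_{θ θ θ} + R^φ_{θ φ θ} = (0) + (1) = 1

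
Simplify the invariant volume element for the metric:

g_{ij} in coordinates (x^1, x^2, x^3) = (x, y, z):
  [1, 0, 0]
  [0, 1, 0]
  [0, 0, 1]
det(g) = 1
√|det(g)| = 1
Volume element: dV = 1 dx dy dz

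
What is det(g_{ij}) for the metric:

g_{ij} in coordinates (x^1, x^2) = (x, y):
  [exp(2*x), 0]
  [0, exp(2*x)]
For a 2×2 metric: det(g) = g_{11}·g_{22} - g_{12}·g_{21}
= (exp(2*x))·(exp(2*x)) - (0)·(0)
= exp(4*x) - 0
det(g) = exp(4*x)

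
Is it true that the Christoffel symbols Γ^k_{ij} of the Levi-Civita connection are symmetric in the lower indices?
The Levi-Civita connection is torsion-free, which is exactly Γ^k_{ij} = Γ^k_{ji}.
Yes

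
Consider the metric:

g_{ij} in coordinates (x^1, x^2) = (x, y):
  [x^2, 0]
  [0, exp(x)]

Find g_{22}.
With x^1 = x, x^2 = y, g_{22} = g_{yy} is the row-2, column-2 entry of the matrix.
g_{22} = exp(x)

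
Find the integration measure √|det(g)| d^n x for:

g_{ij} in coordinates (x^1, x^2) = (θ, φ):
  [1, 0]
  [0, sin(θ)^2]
det(g) = sin(θ)^2
√|det(g)| = sin(θ) (taking 0 < θ < π so that |sin(θ)| = sin(θ))
Volume element: dV = sin(θ) dθ dφ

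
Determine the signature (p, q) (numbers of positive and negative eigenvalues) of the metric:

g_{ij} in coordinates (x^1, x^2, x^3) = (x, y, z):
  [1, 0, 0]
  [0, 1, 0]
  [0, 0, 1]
The metric is diagonal, so its eigenvalues are the diagonal entries: 1, 1, 1 (at a generic point, where coordinate-dependent entries are positive).
3 positive, 0 negative.
(3, 0) - Riemannian (positive definite)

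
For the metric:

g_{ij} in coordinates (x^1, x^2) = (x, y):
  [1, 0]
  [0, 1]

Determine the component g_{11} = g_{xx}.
With x^1 = x, x^2 = y, g_{11} = g_{xx} is the row-1, column-1 entry of the matrix.
g_{11} = 1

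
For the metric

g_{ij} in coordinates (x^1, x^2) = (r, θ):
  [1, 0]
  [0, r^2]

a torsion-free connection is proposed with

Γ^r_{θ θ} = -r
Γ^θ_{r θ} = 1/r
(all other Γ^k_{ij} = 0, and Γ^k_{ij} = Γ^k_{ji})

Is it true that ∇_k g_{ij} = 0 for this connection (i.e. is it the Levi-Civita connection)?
Using ∇_k g_{ij} = ∂_k g_{ij} - Γ^m_{ki} g_{mj} - Γ^m_{kj} g_{im}:
e.g. ∇_r g_{θθ} = (2*r) - (r) - (r) = 0
Every component ∇_k g_{ij} vanishes: the connection is metric compatible.
Yes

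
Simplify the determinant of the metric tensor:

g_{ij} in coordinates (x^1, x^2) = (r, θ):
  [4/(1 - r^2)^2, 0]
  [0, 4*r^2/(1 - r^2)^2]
For a 2×2 metric: det(g) = g_{11}·g_{22} - g_{12}·g_{21}
= (4/(1 - r^2)^2)·(4*r^2/(1 - r^2)^2) - (0)·(0)
= 16*r^2/(1 - r^2)^4 - 0
det(g) = 16*r^2/(1 - r^2)^4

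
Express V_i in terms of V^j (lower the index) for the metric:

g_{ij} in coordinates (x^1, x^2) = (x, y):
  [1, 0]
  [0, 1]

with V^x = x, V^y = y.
V_i = g_{ij} V^j:
V_x = (1)(x) + (0)(y) = x
V_y = (0)(x) + (1)(y) = y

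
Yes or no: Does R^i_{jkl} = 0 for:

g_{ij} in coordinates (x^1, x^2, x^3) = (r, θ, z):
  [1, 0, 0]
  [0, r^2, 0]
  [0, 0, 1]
Non-zero Christoffel symbols:
Γ^r_{θ θ} = -r
Γ^θ_{r θ} = 1/r
Ricci tensor: R_{rr} = 0, R_{rθ} = 0, R_{rz} = 0, R_{θθ} = 0, R_{θz} = 0, R_{zz} = 0
All R_{ij} vanish; in 3 dimensions the Riemann tensor is fully determined by the Ricci tensor, so R^i_{jkl} = 0: the metric is flat (curvilinear coordinates on flat space).
Yes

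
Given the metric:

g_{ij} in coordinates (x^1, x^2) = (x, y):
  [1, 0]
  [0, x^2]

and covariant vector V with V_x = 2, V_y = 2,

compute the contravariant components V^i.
Inverse metric (diagonal): g^{xx} = 1, g^{yy} = 1/x^2
V^i = g^{ij} V_j:
V^x = (1)(2) + (0)(2) = 2
V^y = (0)(2) + (1/x^2)(2) = 2/x^2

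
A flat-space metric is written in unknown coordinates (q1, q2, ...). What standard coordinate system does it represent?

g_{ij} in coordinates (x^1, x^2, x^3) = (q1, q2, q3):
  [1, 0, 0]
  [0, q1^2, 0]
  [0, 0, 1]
The line element ds^2 = dq1^2 + q1^2 dq2^2 + dq3^2 is dr^2 + r^2 dθ^2 + dz^2 with q1 = r, q2 = θ, q3 = z.
cylindrical coordinates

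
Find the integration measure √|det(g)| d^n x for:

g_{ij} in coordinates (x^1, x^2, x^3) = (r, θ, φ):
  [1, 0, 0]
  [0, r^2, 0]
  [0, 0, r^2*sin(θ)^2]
det(g) = r^4*sin(θ)^2
√|det(g)| = r^2*sin(θ) (taking 0 < θ < π so that |sin(θ)| = sin(θ))
Volume element: dV = r^2*sin(θ) dr dθ dφ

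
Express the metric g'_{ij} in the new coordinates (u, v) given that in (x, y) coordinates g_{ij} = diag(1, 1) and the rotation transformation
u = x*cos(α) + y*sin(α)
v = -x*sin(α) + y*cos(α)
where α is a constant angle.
Invert the transformation: x = u*cos(α) - v*sin(α), y = u*sin(α) + v*cos(α)
g'_{ij} = (∂x^k/∂x'^i)(∂x^l/∂x'^j) g_{kl}; with g_{kl} = δ_{kl} this is Σ_k (∂x^k/∂x'^i)(∂x^k/∂x'^j).
Jacobian: ∂x/∂u = cos(α), ∂x/∂v = -sin(α), ∂y/∂u = sin(α), ∂y/∂v = cos(α)
g'_{uu} = (cos(α))(cos(α)) + (sin(α))(sin(α)) = 1
g'_{uv} = (cos(α))(-sin(α)) + (sin(α))(cos(α)) = 0
g'_{vv} = (-sin(α))(-sin(α)) + (cos(α))(cos(α)) = 1
g'_{ij} = diag(1, 1)
The Euclidean metric is invariant under rotations.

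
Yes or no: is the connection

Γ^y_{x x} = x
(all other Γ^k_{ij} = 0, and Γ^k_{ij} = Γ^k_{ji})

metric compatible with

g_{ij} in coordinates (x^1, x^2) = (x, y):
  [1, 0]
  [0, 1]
Using ∇_k g_{ij} = ∂_k g_{ij} - Γ^m_{ki} g_{mj} - Γ^m_{kj} g_{im}:
∇_x g_{xy} = (0) - (x) - (0) = -x ≠ 0
So the connection is not metric compatible (it is not the Levi-Civita connection).
No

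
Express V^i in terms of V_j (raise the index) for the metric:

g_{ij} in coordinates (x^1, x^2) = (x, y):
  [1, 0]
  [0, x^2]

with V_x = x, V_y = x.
Inverse metric (diagonal): g^{xx} = 1, g^{yy} = 1/x^2
V^i = g^{ij} V_j:
V^x = (1)(x) + (0)(x) = x
V^y = (0)(x) + (1/x^2)(x) = 1/x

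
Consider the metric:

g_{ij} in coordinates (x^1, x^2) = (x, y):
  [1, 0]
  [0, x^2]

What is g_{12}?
With x^1 = x, x^2 = y, g_{12} = g_{xy} is the row-1, column-2 entry of the matrix.
g_{12} = 0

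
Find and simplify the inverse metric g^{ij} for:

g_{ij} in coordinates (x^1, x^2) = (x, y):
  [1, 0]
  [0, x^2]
The metric is diagonal, so g^{ij} is diagonal with entries 1/g_{ii}: diag(1, 1/(x^2)).
g^{ij}:
  [1, 0]
  [0, 1/x^2]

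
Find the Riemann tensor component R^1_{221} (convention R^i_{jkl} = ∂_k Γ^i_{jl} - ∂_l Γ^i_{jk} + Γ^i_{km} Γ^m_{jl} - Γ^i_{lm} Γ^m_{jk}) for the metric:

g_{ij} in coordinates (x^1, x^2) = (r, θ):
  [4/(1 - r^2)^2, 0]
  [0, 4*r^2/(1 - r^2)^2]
Non-zero Christoffel symbols (Γ^k_{ij} = Γ^k_{ji}):
Γ^r_{r r} = 2*r/(1 - r^2)
Γ^r_{θ θ} = (r^3 + r)/(r^2 - 1)
Γ^θ_{r θ} = (-r^2 - 1)/(r^3 - r)
R^r_{θ θ r} = ∂_θ Γ^r_{θ r} - ∂_r Γ^r_{θ θ} + Γ^r_{θ m} Γ^m_{θ r} - Γ^r_{r m} Γ^m_{θ θ}
  = (0) - ((r^4 - 4*r^2 - 1)/(r^2 - 1)^2) + (-(r^2 + 1)^2/(r^2 - 1)^2) - (-2*r^2*(r^2 + 1)/(r^2 - 1)^2) = 4*r^2/(r^2 - 1)^2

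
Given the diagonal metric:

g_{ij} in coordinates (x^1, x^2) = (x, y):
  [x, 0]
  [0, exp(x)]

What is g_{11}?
With x^1 = x, x^2 = y, g_{11} = g_{xx} is the row-1, column-1 entry of the matrix.
g_{11} = x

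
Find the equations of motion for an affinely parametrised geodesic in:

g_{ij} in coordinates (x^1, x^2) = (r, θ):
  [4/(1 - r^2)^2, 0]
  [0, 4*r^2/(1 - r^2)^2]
Geodesic equation: d^2x^k/dλ^2 + Γ^k_{ij} (dx^i/dλ)(dx^j/dλ) = 0.
Non-zero Christoffel symbols:
Γ^r_{r r} = 2*r/(1 - r^2)
Γ^r_{θ θ} = (r^3 + r)/(r^2 - 1)
Γ^θ_{r θ} = (-r^2 - 1)/(r^3 - r)
Substituting (the symmetric pair Γ^k_{ij}, Γ^k_{ji} combines into a factor 2):
d^2r/dλ^2 + (2*r/(1 - r^2)) (dr/dλ)^2 + ((r^3 + r)/(r^2 - 1)) (dθ/dλ)^2 = 0
d^2θ/dλ^2 + ((-2*r^2 - 2)/(r^3 - r)) (dr/dλ)(dθ/dλ) = 0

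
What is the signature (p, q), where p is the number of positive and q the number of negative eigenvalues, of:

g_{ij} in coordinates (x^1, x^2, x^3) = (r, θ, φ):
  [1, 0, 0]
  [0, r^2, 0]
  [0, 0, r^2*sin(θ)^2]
The metric is diagonal, so its eigenvalues are the diagonal entries: 1, r^2, r^2*sin(θ)^2 (at a generic point, where coordinate-dependent entries are positive).
3 positive, 0 negative.
(3, 0) - Riemannian (positive definite)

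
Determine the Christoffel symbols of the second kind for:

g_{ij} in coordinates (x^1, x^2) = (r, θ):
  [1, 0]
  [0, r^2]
Using Γ^k_{ij} = (1/2) g^{km} (∂_i g_{mj} + ∂_j g_{mi} - ∂_m g_{ij}); the metric is diagonal, so only the m = k term contributes.
Non-zero symbols (using the symmetry Γ^k_{ij} = Γ^k_{ji}):
Γ^r_{θ θ} = (1/2) g^{rr} (∂_θ g_{rθ} + ∂_θ g_{rθ} - ∂_r g_{θθ}) = (1/2)(1)((0) + (0) - (2*r)) = -r
Γ^θ_{r θ} = (1/2) g^{θθ} (∂_r g_{θθ} + ∂_θ g_{θr} - ∂_θ g_{rθ}) = (1/2)(1/r^2)((2*r) + (0) - (0)) = 1/r
All other Christoffel symbols are zero.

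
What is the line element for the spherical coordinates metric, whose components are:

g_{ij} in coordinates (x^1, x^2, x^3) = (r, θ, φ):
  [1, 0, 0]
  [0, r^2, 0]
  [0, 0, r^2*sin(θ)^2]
ds^2 = g_{ij} dx^i dx^j; only the non-zero components contribute.
ds^2 = dr^2 + r^2 dθ^2 + r^2*sin(θ)^2 dφ^2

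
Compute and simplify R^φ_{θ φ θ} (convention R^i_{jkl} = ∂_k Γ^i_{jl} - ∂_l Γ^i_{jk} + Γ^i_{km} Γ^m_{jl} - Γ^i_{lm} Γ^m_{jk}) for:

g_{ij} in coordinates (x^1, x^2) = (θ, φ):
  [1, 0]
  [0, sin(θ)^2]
Non-zero Christoffel symbols (Γ^k_{ij} = Γ^k_{ji}):
Γ^θ_{φ φ} = -sin(2*θ)/2
Γ^φ_{θ φ} = 1/tan(θ)
R^φ_{θ φ θ} = ∂_φ Γ^φ_{θ θ} - ∂_θ Γ^φ_{θ φ} + Γ^φ_{φ m} Γ^m_{θ θ} - Γ^φ_{θ m} Γ^m_{θ φ}
  = (0) - (-1/sin(θ)^2) + (0) - (1/tan(θ)^2) = 1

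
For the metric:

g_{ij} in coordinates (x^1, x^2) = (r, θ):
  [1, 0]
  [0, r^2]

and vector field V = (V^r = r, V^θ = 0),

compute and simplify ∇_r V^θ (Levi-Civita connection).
Non-zero Christoffel symbols:
Γ^r_{θ θ} = -r
Γ^θ_{r θ} = 1/r
∇_r V^θ = ∂_r V^θ + Γ^θ_{r j} V^j
  = (0) + (0)(r) + (1/r)(0)
  = 0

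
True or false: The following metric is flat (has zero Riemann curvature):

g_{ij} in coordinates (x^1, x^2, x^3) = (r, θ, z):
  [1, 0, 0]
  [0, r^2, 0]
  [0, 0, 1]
Non-zero Christoffel symbols:
Γ^r_{θ θ} = -r
Γ^θ_{r θ} = 1/r
Ricci tensor: R_{rr} = 0, R_{rθ} = 0, R_{rz} = 0, R_{θθ} = 0, R_{θz} = 0, R_{zz} = 0
All R_{ij} vanish; in 3 dimensions the Riemann tensor is fully determined by the Ricci tensor, so R^i_{jkl} = 0: the metric is flat (curvilinear coordinates on flat space).
True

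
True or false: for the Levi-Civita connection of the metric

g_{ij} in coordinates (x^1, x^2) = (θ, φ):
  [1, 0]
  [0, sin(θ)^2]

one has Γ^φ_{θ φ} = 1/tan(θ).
Γ^φ_{θ φ} = (1/2) g^{φφ} (∂_θ g_{φφ} + ∂_φ g_{φθ} - ∂_φ g_{θφ}) = (1/2)(1/sin(θ)^2)((sin(2*θ)) + (0) - (0)) = 1/tan(θ)
This equals the proposed value 1/tan(θ).
True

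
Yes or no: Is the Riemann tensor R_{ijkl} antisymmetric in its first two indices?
R_{ijkl} = -R_{jikl} (follows from metric compatibility).
Yes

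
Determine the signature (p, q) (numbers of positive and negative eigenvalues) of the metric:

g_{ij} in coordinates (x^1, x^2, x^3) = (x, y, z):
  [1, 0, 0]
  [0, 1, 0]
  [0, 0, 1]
The metric is diagonal, so its eigenvalues are the diagonal entries: 1, 1, 1 (at a generic point, where coordinate-dependent entries are positive).
3 positive, 0 negative.
(3, 0) - Riemannian (positive definite)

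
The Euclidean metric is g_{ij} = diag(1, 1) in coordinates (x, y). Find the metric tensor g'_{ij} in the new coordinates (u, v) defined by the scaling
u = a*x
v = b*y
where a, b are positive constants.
Invert the transformation: x = u/a, y = v/b
g'_{ij} = (∂x^k/∂x'^i)(∂x^l/∂x'^j) g_{kl}; with g_{kl} = δ_{kl} this is Σ_k (∂x^k/∂x'^i)(∂x^k/∂x'^j).
Jacobian: ∂x/∂u = 1/a, ∂x/∂v = 0, ∂y/∂u = 0, ∂y/∂v = 1/b
g'_{uu} = (1/a)(1/a) + (0)(0) = 1/a^2
g'_{uv} = (1/a)(0) + (0)(1/b) = 0
g'_{vv} = (0)(0) + (1/b)(1/b) = 1/b^2
g'_{ij} = diag(1/a^2, 1/b^2)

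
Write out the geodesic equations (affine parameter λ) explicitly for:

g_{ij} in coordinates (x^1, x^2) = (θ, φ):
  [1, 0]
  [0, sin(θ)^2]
Geodesic equation: d^2x^k/dλ^2 + Γ^k_{ij} (dx^i/dλ)(dx^j/dλ) = 0.
Non-zero Christoffel symbols:
Γ^θ_{φ φ} = -sin(2*θ)/2
Γ^φ_{θ φ} = 1/tan(θ)
Substituting (the symmetric pair Γ^k_{ij}, Γ^k_{ji} combines into a factor 2):
d^2θ/dλ^2 - (sin(2*θ)/2) (dφ/dλ)^2 = 0
d^2φ/dλ^2 + (2/tan(θ)) (dθ/dλ)(dφ/dλ) = 0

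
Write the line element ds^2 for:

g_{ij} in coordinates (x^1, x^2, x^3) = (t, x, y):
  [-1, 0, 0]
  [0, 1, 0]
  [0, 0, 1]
ds^2 = g_{ij} dx^i dx^j; only the non-zero components contribute.
ds^2 = -dt^2 + dx^2 + dy^2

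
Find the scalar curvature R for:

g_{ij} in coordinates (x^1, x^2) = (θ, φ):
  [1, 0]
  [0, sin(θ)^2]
Non-zero Christoffel symbols (Γ^k_{ij} = Γ^k_{ji}):
Γ^θ_{φ φ} = -sin(2*θ)/2
Γ^φ_{θ φ} = 1/tan(θ)
Ricci tensor (R_{ij} = R^k_{ikj}): R_{θθ} = 1, R_{θφ} = 0, R_{φφ} = sin(θ)^2
Inverse metric: g^{θθ} = 1, g^{φφ} = 1/sin(θ)^2
R = g^{ij} R_{ij} = (1)(1) + (1/sin(θ)^2)(sin(θ)^2) = 2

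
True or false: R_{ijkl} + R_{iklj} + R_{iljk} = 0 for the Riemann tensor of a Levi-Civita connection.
This is the first (algebraic) Bianchi identity.
True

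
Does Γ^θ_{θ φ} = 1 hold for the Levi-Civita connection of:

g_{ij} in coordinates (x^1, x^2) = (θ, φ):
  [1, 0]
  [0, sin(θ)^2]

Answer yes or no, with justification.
Γ^θ_{θ φ} = (1/2) g^{θθ} (∂_θ g_{θφ} + ∂_φ g_{θθ} - ∂_θ g_{θφ}) = (1/2)(1)((0) + (0) - (0)) = 0
This differs from the proposed value 1.
No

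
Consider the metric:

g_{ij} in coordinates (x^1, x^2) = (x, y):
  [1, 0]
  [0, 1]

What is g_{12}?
With x^1 = x, x^2 = y, g_{12} = g_{xy} is the row-1, column-2 entry of the matrix.
g_{12} = 0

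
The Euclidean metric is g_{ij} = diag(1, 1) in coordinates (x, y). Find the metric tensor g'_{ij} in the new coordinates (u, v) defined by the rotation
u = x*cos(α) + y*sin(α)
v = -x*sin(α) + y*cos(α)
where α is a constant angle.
Invert the transformation: x = u*cos(α) - v*sin(α), y = u*sin(α) + v*cos(α)
g'_{ij} = (∂x^k/∂x'^i)(∂x^l/∂x'^j) g_{kl}; with g_{kl} = δ_{kl} this is Σ_k (∂x^k/∂x'^i)(∂x^k/∂x'^j).
Jacobian: ∂x/∂u = cos(α), ∂x/∂v = -sin(α), ∂y/∂u = sin(α), ∂y/∂v = cos(α)
g'_{uu} = (cos(α))(cos(α)) + (sin(α))(sin(α)) = 1
g'_{uv} = (cos(α))(-sin(α)) + (sin(α))(cos(α)) = 0
g'_{vv} = (-sin(α))(-sin(α)) + (cos(α))(cos(α)) = 1
g'_{ij} = diag(1, 1)
The Euclidean metric is invariant under rotations.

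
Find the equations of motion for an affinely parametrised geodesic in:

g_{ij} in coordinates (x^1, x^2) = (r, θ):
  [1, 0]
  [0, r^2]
Geodesic equation: d^2x^k/dλ^2 + Γ^k_{ij} (dx^i/dλ)(dx^j/dλ) = 0.
Non-zero Christoffel symbols:
Γ^r_{θ θ} = -r
Γ^θ_{r θ} = 1/r
Substituting (the symmetric pair Γ^k_{ij}, Γ^k_{ji} combines into a factor 2):
d^2r/dλ^2 - r (dθ/dλ)^2 = 0
d^2θ/dλ^2 + (2/r) (dr/dλ)(dθ/dλ) = 0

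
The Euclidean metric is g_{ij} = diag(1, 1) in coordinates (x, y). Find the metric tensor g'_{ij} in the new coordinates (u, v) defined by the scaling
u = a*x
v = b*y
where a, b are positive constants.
Invert the transformation: x = u/a, y = v/b
g'_{ij} = (∂x^k/∂x'^i)(∂x^l/∂x'^j) g_{kl}; with g_{kl} = δ_{kl} this is Σ_k (∂x^k/∂x'^i)(∂x^k/∂x'^j).
Jacobian: ∂x/∂u = 1/a, ∂x/∂v = 0, ∂y/∂u = 0, ∂y/∂v = 1/b
g'_{uu} = (1/a)(1/a) + (0)(0) = 1/a^2
g'_{uv} = (1/a)(0) + (0)(1/b) = 0
g'_{vv} = (0)(0) + (1/b)(1/b) = 1/b^2
g'_{ij} = diag(1/a^2, 1/b^2)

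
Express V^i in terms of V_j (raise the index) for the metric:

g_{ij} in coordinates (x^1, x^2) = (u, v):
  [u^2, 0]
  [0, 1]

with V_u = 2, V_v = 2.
Inverse metric (diagonal): g^{uu} = 1/u^2, g^{vv} = 1
V^i = g^{ij} V_j:
V^u = (1/u^2)(2) + (0)(2) = 2/u^2
V^v = (0)(2) + (1)(2) = 2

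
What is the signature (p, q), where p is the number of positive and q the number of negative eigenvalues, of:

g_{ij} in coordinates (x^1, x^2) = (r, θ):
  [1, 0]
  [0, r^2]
The metric is diagonal, so its eigenvalues are the diagonal entries: 1, r^2 (at a generic point, where coordinate-dependent entries are positive).
2 positive, 0 negative.
(2, 0) - Riemannian (positive definite)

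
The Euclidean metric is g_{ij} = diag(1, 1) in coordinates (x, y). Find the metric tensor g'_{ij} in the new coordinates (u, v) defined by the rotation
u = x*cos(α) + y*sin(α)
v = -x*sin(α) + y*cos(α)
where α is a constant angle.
Invert the transformation: x = u*cos(α) - v*sin(α), y = u*sin(α) + v*cos(α)
g'_{ij} = (∂x^k/∂x'^i)(∂x^l/∂x'^j) g_{kl}; with g_{kl} = δ_{kl} this is Σ_k (∂x^k/∂x'^i)(∂x^k/∂x'^j).
Jacobian: ∂x/∂u = cos(α), ∂x/∂v = -sin(α), ∂y/∂u = sin(α), ∂y/∂v = cos(α)
g'_{uu} = (cos(α))(cos(α)) + (sin(α))(sin(α)) = 1
g'_{uv} = (cos(α))(-sin(α)) + (sin(α))(cos(α)) = 0
g'_{vv} = (-sin(α))(-sin(α)) + (cos(α))(cos(α)) = 1
g'_{ij} = diag(1, 1)
The Euclidean metric is invariant under rotations.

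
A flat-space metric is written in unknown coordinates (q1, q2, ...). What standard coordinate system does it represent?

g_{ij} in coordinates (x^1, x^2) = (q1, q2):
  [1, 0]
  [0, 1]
All components are constant and the metric is the identity, i.e. orthonormal rectilinear coordinates.
Cartesian (2D) coordinates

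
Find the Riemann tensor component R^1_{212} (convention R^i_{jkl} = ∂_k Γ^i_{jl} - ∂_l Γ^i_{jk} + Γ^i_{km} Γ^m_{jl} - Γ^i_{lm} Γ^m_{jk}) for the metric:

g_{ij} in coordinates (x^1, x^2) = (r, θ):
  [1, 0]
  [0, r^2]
Non-zero Christoffel symbols (Γ^k_{ij} = Γ^k_{ji}):
Γ^r_{θ θ} = -r
Γ^θ_{r θ} = 1/r
R^r_{θ r θ} = ∂_r Γ^r_{θ θ} - ∂_θ Γ^r_{θ r} + Γ^r_{r m} Γ^m_{θ θ} - Γ^r_{θ m} Γ^m_{θ r}
  = (-1) - (0) + (0) - (-1) = 0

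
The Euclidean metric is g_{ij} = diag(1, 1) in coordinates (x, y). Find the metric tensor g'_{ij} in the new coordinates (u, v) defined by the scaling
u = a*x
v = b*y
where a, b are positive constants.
Invert the transformation: x = u/a, y = v/b
g'_{ij} = (∂x^k/∂x'^i)(∂x^l/∂x'^j) g_{kl}; with g_{kl} = δ_{kl} this is Σ_k (∂x^k/∂x'^i)(∂x^k/∂x'^j).
Jacobian: ∂x/∂u = 1/a, ∂x/∂v = 0, ∂y/∂u = 0, ∂y/∂v = 1/b
g'_{uu} = (1/a)(1/a) + (0)(0) = 1/a^2
g'_{uv} = (1/a)(0) + (0)(1/b) = 0
g'_{vv} = (0)(0) + (1/b)(1/b) = 1/b^2
g'_{ij} = diag(1/a^2, 1/b^2)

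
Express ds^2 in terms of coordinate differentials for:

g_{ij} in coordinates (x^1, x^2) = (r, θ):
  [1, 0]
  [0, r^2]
ds^2 = g_{ij} dx^i dx^j; only the non-zero components contribute.
ds^2 = dr^2 + r^2 dθ^2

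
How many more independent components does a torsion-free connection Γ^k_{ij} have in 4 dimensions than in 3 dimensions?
Independent components in n dimensions: n × n(n+1)/2 = n^2(n+1)/2.
4D: 4 × 10 = 40
3D: 3 × 6 = 18
Difference = 40 - 18 = 22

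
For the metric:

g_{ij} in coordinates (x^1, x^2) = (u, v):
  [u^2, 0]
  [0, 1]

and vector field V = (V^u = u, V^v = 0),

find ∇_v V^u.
Non-zero Christoffel symbols:
Γ^u_{u u} = 1/u
∇_v V^u = ∂_v V^u + Γ^u_{v j} V^j
  = (0) + (0)(u) + (0)(0)
  = 0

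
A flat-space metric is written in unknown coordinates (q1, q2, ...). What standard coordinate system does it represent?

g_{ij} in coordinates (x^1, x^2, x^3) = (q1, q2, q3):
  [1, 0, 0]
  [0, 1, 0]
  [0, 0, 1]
All components are constant and the metric is the identity, i.e. orthonormal rectilinear coordinates.
Cartesian (3D) coordinates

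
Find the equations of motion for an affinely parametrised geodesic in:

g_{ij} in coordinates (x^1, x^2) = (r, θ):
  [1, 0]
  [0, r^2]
Geodesic equation: d^2x^k/dλ^2 + Γ^k_{ij} (dx^i/dλ)(dx^j/dλ) = 0.
Non-zero Christoffel symbols:
Γ^r_{θ θ} = -r
Γ^θ_{r θ} = 1/r
Substituting (the symmetric pair Γ^k_{ij}, Γ^k_{ji} combines into a factor 2):
d^2r/dλ^2 - r (dθ/dλ)^2 = 0
d^2θ/dλ^2 + (2/r) (dr/dλ)(dθ/dλ) = 0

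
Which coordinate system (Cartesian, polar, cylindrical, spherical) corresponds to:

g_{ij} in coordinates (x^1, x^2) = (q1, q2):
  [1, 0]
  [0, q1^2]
The line element ds^2 = dq1^2 + q1^2 dq2^2 is dr^2 + r^2 dθ^2 with q1 = r, q2 = θ.
polar coordinates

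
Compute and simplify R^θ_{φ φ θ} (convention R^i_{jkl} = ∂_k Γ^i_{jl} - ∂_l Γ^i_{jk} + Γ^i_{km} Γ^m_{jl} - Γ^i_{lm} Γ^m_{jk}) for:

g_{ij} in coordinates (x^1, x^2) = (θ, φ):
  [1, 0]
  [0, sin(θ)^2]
Non-zero Christoffel symbols (Γ^k_{ij} = Γ^k_{ji}):
Γ^θ_{φ φ} = -sin(2*θ)/2
Γ^φ_{θ φ} = 1/tan(θ)
R^θ_{φ φ θ} = ∂_φ Γ^θ_{φ θ} - ∂_θ Γ^θ_{φ φ} + Γ^θ_{φ m} Γ^m_{φ θ} - Γ^θ_{θ m} Γ^m_{φ φ}
  = (0) - (-cos(2*θ)) + (-cos(θ)^2) - (0) = -sin(θ)^2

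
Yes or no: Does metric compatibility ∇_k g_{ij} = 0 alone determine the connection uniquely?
One also needs vanishing torsion; metric compatibility plus torsion-freeness singles out the Levi-Civita connection.
No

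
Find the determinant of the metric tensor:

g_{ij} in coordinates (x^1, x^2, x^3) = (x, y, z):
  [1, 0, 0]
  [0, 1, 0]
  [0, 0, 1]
Diagonal metric: det(g) = g_{11}·g_{22}·g_{33}
= (1)·(1)·(1)
det(g) = 1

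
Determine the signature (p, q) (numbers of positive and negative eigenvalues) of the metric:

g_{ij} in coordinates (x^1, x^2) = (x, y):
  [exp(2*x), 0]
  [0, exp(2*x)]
The metric is diagonal, so its eigenvalues are the diagonal entries: exp(2*x), exp(2*x) (at a generic point, where coordinate-dependent entries are positive).
2 positive, 0 negative.
(2, 0) - Riemannian (positive definite)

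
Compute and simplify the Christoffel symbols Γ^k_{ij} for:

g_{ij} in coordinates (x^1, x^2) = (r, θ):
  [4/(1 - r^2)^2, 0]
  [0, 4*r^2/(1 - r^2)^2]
Using Γ^k_{ij} = (1/2) g^{km} (∂_i g_{mj} + ∂_j g_{mi} - ∂_m g_{ij}); the metric is diagonal, so only the m = k term contributes.
Non-zero symbols (using the symmetry Γ^k_{ij} = Γ^k_{ji}):
Γ^r_{r r} = (1/2) g^{rr} (∂_r g_{rr} + ∂_r g_{rr} - ∂_r g_{rr}) = (1/2)((1 - r^2)^2/4)((16*r/(1 - r^2)^3) + (16*r/(1 - r^2)^3) - (16*r/(1 - r^2)^3)) = 2*r/(1 - r^2)
Γ^r_{θ θ} = (1/2) g^{rr} (∂_θ g_{rθ} + ∂_θ g_{rθ} - ∂_r g_{θθ}) = (1/2)((1 - r^2)^2/4)((0) + (0) - (-8*(r^3 + r)/(r^2 - 1)^3)) = (r^3 + r)/(r^2 - 1)
Γ^θ_{r θ} = (1/2) g^{θθ} (∂_r g_{θθ} + ∂_θ g_{θr} - ∂_θ g_{rθ}) = (1/2)((1 - r^2)^2/(4*r^2))((-8*(r^3 + r)/(r^2 - 1)^3) + (0) - (0)) = (-r^2 - 1)/(r^3 - r)
All other Christoffel symbols are zero.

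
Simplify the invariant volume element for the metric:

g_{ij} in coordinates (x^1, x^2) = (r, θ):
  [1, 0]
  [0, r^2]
det(g) = r^2
√|det(g)| = r
Volume element: dV = r dr dθ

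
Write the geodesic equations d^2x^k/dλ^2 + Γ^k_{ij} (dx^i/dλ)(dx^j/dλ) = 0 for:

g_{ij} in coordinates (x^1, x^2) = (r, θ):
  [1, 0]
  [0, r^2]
Geodesic equation: d^2x^k/dλ^2 + Γ^k_{ij} (dx^i/dλ)(dx^j/dλ) = 0.
Non-zero Christoffel symbols:
Γ^r_{θ θ} = -r
Γ^θ_{r θ} = 1/r
Substituting (the symmetric pair Γ^k_{ij}, Γ^k_{ji} combines into a factor 2):
d^2r/dλ^2 - r (dθ/dλ)^2 = 0
d^2θ/dλ^2 + (2/r) (dr/dλ)(dθ/dλ) = 0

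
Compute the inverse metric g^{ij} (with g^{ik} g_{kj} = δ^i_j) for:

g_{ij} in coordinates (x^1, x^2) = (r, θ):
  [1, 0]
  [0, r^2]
The metric is diagonal, so g^{ij} is diagonal with entries 1/g_{ii}: diag(1, 1/(r^2)).
g^{ij}:
  [1, 0]
  [0, 1/r^2]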